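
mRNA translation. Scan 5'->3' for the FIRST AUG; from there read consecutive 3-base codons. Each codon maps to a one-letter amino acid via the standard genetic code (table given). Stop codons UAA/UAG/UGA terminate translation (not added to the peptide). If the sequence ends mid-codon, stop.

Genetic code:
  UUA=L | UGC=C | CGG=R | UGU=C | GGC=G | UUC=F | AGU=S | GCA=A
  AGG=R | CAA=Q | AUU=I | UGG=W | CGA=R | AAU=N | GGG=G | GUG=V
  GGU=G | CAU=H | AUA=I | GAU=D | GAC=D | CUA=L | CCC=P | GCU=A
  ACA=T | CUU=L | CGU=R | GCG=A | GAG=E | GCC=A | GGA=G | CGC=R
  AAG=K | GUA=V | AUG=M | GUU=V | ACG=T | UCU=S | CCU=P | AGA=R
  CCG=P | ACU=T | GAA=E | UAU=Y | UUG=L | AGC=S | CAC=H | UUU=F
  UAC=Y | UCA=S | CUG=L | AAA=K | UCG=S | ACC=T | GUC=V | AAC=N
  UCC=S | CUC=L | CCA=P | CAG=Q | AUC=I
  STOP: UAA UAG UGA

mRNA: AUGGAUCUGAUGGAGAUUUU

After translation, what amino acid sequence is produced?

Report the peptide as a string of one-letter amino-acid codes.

Answer: MDLMEI

Derivation:
start AUG at pos 0
pos 0: AUG -> M; peptide=M
pos 3: GAU -> D; peptide=MD
pos 6: CUG -> L; peptide=MDL
pos 9: AUG -> M; peptide=MDLM
pos 12: GAG -> E; peptide=MDLME
pos 15: AUU -> I; peptide=MDLMEI
pos 18: only 2 nt remain (<3), stop (end of mRNA)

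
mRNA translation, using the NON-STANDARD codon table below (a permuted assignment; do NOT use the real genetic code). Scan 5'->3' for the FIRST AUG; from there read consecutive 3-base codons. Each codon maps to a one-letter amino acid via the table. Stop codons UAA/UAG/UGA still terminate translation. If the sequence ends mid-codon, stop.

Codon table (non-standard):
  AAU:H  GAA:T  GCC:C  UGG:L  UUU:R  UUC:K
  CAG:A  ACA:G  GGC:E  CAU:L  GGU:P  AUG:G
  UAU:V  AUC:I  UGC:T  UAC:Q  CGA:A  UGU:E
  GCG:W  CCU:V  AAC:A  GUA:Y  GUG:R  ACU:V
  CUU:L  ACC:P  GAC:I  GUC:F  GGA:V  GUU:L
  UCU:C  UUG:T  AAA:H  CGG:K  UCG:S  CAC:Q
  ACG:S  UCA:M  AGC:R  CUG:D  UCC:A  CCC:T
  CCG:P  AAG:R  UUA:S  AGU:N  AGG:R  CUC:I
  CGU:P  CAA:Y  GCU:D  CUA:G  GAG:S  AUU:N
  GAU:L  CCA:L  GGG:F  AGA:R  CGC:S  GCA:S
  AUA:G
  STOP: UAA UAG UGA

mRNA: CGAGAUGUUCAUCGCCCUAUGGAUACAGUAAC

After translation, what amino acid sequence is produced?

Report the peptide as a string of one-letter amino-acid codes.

Answer: GKICGLGA

Derivation:
start AUG at pos 4
pos 4: AUG -> G; peptide=G
pos 7: UUC -> K; peptide=GK
pos 10: AUC -> I; peptide=GKI
pos 13: GCC -> C; peptide=GKIC
pos 16: CUA -> G; peptide=GKICG
pos 19: UGG -> L; peptide=GKICGL
pos 22: AUA -> G; peptide=GKICGLG
pos 25: CAG -> A; peptide=GKICGLGA
pos 28: UAA -> STOP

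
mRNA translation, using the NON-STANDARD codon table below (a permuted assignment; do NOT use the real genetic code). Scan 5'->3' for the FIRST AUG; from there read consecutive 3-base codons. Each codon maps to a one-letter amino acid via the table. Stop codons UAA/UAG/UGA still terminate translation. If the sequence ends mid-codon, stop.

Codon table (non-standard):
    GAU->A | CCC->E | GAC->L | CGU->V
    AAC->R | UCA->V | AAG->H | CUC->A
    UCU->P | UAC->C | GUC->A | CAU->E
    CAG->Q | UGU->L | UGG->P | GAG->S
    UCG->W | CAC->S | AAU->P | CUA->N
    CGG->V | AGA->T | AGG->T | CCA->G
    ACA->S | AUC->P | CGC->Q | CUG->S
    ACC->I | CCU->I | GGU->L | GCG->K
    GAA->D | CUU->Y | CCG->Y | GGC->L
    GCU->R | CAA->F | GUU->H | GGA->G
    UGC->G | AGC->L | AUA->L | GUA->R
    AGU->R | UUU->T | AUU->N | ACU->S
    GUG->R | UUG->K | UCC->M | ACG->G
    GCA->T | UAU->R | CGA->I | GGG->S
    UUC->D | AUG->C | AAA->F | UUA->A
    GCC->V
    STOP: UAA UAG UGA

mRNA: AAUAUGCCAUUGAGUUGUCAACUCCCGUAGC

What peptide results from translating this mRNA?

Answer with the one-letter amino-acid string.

Answer: CGKRLFAY

Derivation:
start AUG at pos 3
pos 3: AUG -> C; peptide=C
pos 6: CCA -> G; peptide=CG
pos 9: UUG -> K; peptide=CGK
pos 12: AGU -> R; peptide=CGKR
pos 15: UGU -> L; peptide=CGKRL
pos 18: CAA -> F; peptide=CGKRLF
pos 21: CUC -> A; peptide=CGKRLFA
pos 24: CCG -> Y; peptide=CGKRLFAY
pos 27: UAG -> STOP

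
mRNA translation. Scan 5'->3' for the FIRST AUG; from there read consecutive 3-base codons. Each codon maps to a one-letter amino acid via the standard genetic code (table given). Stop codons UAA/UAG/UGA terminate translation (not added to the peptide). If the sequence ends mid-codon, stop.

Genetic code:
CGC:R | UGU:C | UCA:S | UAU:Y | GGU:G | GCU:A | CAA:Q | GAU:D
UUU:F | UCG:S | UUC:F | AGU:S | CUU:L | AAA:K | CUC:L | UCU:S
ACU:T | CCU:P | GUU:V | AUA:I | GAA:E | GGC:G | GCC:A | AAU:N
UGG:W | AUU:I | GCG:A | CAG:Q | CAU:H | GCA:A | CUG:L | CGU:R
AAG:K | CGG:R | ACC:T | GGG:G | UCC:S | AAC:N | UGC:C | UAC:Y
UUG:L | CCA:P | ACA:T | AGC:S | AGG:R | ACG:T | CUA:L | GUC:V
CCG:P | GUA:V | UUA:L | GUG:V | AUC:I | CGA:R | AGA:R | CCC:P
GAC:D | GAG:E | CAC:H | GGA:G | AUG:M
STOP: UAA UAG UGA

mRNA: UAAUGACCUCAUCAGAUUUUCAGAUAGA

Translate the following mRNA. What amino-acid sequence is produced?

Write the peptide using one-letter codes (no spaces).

start AUG at pos 2
pos 2: AUG -> M; peptide=M
pos 5: ACC -> T; peptide=MT
pos 8: UCA -> S; peptide=MTS
pos 11: UCA -> S; peptide=MTSS
pos 14: GAU -> D; peptide=MTSSD
pos 17: UUU -> F; peptide=MTSSDF
pos 20: CAG -> Q; peptide=MTSSDFQ
pos 23: AUA -> I; peptide=MTSSDFQI
pos 26: only 2 nt remain (<3), stop (end of mRNA)

Answer: MTSSDFQI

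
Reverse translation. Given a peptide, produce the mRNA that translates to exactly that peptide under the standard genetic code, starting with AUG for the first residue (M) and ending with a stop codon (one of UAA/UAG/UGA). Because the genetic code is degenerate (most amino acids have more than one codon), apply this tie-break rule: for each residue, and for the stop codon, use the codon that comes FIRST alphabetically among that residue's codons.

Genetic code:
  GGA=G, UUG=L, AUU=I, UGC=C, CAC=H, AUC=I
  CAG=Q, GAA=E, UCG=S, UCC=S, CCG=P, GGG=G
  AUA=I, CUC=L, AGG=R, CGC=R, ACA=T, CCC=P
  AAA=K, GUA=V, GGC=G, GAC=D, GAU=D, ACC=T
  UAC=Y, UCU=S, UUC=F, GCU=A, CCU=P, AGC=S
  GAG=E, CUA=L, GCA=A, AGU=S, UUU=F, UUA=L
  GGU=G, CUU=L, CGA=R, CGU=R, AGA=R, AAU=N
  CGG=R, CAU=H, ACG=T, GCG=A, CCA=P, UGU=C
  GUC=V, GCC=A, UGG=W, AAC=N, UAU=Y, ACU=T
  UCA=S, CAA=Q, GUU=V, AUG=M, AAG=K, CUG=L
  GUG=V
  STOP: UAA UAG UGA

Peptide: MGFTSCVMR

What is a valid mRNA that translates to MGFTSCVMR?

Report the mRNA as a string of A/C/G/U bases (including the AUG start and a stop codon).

Answer: mRNA: AUGGGAUUCACAAGCUGCGUAAUGAGAUAA

Derivation:
residue 1: M -> AUG (start codon)
residue 2: G codons sorted = GGA,GGC,GGG,GGU -> pick first = GGA
residue 3: F codons sorted = UUC,UUU -> pick first = UUC
residue 4: T codons sorted = ACA,ACC,ACG,ACU -> pick first = ACA
residue 5: S codons sorted = AGC,AGU,UCA,UCC,UCG,UCU -> pick first = AGC
residue 6: C codons sorted = UGC,UGU -> pick first = UGC
residue 7: V codons sorted = GUA,GUC,GUG,GUU -> pick first = GUA
residue 8: M -> AUG (only codon)
residue 9: R codons sorted = AGA,AGG,CGA,CGC,CGG,CGU -> pick first = AGA
terminator: stop codons sorted = UAA,UAG,UGA -> pick first = UAA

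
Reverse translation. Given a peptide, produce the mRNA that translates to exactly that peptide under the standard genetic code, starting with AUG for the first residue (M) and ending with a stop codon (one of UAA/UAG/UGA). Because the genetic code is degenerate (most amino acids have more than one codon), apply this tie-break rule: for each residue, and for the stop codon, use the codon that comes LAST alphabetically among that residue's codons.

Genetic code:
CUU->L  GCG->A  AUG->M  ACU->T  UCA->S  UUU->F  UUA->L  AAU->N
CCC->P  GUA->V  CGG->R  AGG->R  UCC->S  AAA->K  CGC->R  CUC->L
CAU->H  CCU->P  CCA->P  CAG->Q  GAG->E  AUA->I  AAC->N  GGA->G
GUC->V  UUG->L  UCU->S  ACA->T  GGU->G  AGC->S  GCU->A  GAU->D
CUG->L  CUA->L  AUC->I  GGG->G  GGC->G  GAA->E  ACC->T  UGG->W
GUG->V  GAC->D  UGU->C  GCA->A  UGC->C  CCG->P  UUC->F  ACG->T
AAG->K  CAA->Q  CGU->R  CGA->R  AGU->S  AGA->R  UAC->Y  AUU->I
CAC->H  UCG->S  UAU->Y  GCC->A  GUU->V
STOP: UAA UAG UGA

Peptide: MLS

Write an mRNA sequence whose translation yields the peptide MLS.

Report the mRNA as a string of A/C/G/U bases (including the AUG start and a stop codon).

residue 1: M -> AUG (start codon)
residue 2: L codons sorted = CUA,CUC,CUG,CUU,UUA,UUG -> pick last = UUG
residue 3: S codons sorted = AGC,AGU,UCA,UCC,UCG,UCU -> pick last = UCU
terminator: stop codons sorted = UAA,UAG,UGA -> pick last = UGA

Answer: mRNA: AUGUUGUCUUGA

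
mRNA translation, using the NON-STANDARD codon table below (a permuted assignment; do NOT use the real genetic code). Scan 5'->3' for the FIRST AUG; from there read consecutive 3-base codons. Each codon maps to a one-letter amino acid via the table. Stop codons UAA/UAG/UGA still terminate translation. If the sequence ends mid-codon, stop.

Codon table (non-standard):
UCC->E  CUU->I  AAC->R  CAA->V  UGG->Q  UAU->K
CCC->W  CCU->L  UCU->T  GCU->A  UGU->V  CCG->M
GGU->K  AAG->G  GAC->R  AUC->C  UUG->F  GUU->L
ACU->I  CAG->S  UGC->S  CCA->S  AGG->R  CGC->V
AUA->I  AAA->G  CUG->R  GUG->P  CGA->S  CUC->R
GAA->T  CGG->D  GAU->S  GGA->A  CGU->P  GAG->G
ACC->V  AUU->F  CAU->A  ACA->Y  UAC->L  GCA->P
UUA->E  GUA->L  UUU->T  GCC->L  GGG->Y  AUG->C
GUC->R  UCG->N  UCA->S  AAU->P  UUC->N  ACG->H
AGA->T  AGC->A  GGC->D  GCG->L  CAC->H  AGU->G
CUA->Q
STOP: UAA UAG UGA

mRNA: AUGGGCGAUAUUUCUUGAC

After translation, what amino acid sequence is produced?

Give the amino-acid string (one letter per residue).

start AUG at pos 0
pos 0: AUG -> C; peptide=C
pos 3: GGC -> D; peptide=CD
pos 6: GAU -> S; peptide=CDS
pos 9: AUU -> F; peptide=CDSF
pos 12: UCU -> T; peptide=CDSFT
pos 15: UGA -> STOP

Answer: CDSFT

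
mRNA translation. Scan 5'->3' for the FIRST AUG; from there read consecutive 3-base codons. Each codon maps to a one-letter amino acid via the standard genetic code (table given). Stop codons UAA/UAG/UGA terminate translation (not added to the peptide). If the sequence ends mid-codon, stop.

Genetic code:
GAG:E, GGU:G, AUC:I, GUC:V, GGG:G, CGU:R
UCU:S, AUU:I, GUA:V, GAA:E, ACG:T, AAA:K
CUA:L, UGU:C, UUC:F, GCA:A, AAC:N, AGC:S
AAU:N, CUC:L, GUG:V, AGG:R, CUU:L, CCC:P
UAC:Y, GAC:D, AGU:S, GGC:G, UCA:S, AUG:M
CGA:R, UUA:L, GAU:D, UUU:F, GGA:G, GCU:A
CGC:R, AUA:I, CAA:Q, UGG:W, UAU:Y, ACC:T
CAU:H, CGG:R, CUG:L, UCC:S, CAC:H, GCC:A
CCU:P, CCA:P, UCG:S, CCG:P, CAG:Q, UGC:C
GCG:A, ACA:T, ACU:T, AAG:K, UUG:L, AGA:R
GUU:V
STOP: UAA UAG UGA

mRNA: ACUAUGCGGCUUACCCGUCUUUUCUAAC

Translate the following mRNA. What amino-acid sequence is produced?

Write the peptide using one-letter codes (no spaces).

start AUG at pos 3
pos 3: AUG -> M; peptide=M
pos 6: CGG -> R; peptide=MR
pos 9: CUU -> L; peptide=MRL
pos 12: ACC -> T; peptide=MRLT
pos 15: CGU -> R; peptide=MRLTR
pos 18: CUU -> L; peptide=MRLTRL
pos 21: UUC -> F; peptide=MRLTRLF
pos 24: UAA -> STOP

Answer: MRLTRLF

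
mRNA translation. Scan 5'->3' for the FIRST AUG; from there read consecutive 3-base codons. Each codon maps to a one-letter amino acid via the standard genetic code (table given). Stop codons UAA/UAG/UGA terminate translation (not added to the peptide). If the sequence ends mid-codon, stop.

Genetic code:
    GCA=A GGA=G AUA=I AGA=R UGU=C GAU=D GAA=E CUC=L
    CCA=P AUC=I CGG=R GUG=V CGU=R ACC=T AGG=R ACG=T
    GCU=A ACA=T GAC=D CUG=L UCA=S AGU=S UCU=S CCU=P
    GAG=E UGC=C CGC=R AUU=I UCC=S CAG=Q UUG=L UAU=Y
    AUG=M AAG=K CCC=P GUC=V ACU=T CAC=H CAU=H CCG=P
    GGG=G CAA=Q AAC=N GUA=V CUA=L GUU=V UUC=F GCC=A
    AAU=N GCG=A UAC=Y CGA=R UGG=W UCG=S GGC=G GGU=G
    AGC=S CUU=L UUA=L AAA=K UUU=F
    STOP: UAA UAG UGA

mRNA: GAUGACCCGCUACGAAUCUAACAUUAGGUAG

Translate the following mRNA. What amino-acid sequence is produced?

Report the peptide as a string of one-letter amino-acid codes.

start AUG at pos 1
pos 1: AUG -> M; peptide=M
pos 4: ACC -> T; peptide=MT
pos 7: CGC -> R; peptide=MTR
pos 10: UAC -> Y; peptide=MTRY
pos 13: GAA -> E; peptide=MTRYE
pos 16: UCU -> S; peptide=MTRYES
pos 19: AAC -> N; peptide=MTRYESN
pos 22: AUU -> I; peptide=MTRYESNI
pos 25: AGG -> R; peptide=MTRYESNIR
pos 28: UAG -> STOP

Answer: MTRYESNIR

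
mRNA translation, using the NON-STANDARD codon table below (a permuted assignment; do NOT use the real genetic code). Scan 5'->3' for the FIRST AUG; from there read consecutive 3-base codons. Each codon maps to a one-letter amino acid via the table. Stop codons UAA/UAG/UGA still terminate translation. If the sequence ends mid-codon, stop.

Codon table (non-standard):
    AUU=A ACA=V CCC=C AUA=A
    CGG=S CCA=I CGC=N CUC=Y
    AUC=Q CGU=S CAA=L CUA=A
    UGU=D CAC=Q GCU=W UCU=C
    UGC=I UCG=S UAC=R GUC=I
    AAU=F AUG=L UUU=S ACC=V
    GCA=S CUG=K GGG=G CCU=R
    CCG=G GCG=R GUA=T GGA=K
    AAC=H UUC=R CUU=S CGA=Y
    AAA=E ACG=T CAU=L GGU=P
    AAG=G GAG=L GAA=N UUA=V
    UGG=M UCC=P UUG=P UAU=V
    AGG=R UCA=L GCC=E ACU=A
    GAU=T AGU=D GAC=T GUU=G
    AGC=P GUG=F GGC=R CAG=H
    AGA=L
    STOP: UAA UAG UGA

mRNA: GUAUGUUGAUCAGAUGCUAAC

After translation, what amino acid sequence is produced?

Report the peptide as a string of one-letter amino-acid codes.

Answer: LPQLI

Derivation:
start AUG at pos 2
pos 2: AUG -> L; peptide=L
pos 5: UUG -> P; peptide=LP
pos 8: AUC -> Q; peptide=LPQ
pos 11: AGA -> L; peptide=LPQL
pos 14: UGC -> I; peptide=LPQLI
pos 17: UAA -> STOP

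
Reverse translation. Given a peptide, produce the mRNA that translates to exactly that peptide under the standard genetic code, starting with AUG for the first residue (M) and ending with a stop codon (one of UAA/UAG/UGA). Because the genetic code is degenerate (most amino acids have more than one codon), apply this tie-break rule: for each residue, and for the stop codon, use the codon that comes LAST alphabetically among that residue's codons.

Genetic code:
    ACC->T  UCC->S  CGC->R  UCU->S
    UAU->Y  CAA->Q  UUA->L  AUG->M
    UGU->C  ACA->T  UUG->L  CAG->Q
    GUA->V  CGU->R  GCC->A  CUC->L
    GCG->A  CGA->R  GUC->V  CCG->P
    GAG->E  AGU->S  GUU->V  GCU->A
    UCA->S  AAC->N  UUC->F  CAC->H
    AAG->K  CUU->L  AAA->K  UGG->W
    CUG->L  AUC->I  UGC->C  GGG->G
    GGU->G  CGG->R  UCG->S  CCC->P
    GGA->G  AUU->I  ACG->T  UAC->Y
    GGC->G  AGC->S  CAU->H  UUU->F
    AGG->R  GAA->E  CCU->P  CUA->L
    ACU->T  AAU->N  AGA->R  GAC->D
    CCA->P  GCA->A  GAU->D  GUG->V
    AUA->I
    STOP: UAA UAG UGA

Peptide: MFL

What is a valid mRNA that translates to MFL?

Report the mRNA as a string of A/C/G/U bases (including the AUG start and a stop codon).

Answer: mRNA: AUGUUUUUGUGA

Derivation:
residue 1: M -> AUG (start codon)
residue 2: F codons sorted = UUC,UUU -> pick last = UUU
residue 3: L codons sorted = CUA,CUC,CUG,CUU,UUA,UUG -> pick last = UUG
terminator: stop codons sorted = UAA,UAG,UGA -> pick last = UGA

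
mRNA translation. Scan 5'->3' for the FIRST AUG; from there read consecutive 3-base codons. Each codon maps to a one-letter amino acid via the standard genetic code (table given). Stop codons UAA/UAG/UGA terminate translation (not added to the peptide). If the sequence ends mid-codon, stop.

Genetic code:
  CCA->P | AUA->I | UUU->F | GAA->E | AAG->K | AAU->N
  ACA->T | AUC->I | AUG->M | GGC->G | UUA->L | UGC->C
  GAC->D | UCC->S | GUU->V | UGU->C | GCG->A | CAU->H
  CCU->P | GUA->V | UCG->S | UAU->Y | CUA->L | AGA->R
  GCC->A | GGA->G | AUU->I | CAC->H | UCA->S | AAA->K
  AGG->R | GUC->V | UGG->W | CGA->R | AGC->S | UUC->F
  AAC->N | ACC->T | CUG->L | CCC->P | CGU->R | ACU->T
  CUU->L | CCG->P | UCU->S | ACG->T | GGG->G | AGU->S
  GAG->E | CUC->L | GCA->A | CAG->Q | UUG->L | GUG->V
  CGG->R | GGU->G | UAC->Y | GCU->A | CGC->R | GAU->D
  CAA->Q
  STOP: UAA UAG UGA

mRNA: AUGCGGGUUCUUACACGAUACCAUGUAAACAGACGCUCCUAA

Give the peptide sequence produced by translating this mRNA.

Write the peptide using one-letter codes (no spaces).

Answer: MRVLTRYHVNRRS

Derivation:
start AUG at pos 0
pos 0: AUG -> M; peptide=M
pos 3: CGG -> R; peptide=MR
pos 6: GUU -> V; peptide=MRV
pos 9: CUU -> L; peptide=MRVL
pos 12: ACA -> T; peptide=MRVLT
pos 15: CGA -> R; peptide=MRVLTR
pos 18: UAC -> Y; peptide=MRVLTRY
pos 21: CAU -> H; peptide=MRVLTRYH
pos 24: GUA -> V; peptide=MRVLTRYHV
pos 27: AAC -> N; peptide=MRVLTRYHVN
pos 30: AGA -> R; peptide=MRVLTRYHVNR
pos 33: CGC -> R; peptide=MRVLTRYHVNRR
pos 36: UCC -> S; peptide=MRVLTRYHVNRRS
pos 39: UAA -> STOP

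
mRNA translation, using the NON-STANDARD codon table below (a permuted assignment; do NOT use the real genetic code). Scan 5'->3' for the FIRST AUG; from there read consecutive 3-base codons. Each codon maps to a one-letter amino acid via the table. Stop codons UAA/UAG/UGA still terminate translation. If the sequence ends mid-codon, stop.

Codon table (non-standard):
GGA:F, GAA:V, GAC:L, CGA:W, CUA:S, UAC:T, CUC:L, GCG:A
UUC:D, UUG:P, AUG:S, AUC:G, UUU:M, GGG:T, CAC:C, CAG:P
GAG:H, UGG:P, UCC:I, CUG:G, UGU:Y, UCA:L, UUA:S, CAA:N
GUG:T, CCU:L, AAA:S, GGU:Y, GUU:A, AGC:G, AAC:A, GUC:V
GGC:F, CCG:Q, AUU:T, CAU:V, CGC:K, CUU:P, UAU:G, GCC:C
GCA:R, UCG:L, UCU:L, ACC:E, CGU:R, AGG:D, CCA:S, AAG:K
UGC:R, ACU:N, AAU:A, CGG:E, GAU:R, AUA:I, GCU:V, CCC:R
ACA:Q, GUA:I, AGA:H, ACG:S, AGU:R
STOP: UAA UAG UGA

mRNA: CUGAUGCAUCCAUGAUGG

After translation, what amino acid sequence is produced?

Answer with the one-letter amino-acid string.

start AUG at pos 3
pos 3: AUG -> S; peptide=S
pos 6: CAU -> V; peptide=SV
pos 9: CCA -> S; peptide=SVS
pos 12: UGA -> STOP

Answer: SVS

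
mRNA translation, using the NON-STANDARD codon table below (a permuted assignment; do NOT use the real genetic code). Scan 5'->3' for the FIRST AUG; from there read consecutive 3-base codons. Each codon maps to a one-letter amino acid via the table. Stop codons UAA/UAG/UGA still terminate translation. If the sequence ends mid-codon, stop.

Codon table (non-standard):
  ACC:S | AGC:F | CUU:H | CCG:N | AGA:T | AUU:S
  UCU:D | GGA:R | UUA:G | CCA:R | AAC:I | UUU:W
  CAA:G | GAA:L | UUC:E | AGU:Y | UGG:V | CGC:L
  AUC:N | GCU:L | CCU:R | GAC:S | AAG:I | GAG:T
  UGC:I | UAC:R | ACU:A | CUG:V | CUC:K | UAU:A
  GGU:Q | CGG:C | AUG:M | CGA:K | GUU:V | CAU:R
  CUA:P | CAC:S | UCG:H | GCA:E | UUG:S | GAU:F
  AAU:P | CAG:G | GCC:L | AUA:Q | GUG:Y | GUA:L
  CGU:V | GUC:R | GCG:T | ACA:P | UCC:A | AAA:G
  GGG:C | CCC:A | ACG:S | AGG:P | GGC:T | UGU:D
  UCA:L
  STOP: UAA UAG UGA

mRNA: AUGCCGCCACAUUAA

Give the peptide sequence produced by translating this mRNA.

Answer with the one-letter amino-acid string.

Answer: MNRR

Derivation:
start AUG at pos 0
pos 0: AUG -> M; peptide=M
pos 3: CCG -> N; peptide=MN
pos 6: CCA -> R; peptide=MNR
pos 9: CAU -> R; peptide=MNRR
pos 12: UAA -> STOP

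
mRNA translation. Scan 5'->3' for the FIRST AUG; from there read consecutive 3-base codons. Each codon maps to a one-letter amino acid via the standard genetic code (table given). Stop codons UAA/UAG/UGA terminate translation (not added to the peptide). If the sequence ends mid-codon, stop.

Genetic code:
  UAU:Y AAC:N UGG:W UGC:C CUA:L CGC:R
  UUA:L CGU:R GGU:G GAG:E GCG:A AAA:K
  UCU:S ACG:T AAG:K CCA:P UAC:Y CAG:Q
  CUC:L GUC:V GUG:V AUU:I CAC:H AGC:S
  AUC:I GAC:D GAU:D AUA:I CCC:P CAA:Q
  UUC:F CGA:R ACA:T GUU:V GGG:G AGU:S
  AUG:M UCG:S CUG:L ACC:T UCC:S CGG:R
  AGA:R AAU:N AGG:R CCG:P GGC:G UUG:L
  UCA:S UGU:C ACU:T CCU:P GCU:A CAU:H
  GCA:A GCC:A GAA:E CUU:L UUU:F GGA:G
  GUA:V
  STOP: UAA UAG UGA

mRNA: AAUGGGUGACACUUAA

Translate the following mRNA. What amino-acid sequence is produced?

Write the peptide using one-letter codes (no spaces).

Answer: MGDT

Derivation:
start AUG at pos 1
pos 1: AUG -> M; peptide=M
pos 4: GGU -> G; peptide=MG
pos 7: GAC -> D; peptide=MGD
pos 10: ACU -> T; peptide=MGDT
pos 13: UAA -> STOP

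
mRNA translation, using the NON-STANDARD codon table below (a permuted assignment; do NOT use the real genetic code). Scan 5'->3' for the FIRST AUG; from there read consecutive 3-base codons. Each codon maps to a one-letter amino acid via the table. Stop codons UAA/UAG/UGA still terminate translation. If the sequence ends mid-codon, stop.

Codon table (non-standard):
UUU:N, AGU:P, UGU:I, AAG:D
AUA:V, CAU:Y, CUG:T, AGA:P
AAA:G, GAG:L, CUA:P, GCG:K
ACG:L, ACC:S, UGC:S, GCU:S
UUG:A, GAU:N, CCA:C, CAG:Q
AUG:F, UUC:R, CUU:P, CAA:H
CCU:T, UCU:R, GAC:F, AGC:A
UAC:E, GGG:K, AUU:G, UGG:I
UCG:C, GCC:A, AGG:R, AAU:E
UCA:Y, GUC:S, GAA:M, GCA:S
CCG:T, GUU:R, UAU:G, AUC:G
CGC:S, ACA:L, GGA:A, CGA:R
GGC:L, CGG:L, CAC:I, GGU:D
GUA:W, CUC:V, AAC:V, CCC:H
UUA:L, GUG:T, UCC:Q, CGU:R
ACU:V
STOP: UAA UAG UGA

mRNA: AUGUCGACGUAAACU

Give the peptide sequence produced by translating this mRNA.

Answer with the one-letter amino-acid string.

Answer: FCL

Derivation:
start AUG at pos 0
pos 0: AUG -> F; peptide=F
pos 3: UCG -> C; peptide=FC
pos 6: ACG -> L; peptide=FCL
pos 9: UAA -> STOP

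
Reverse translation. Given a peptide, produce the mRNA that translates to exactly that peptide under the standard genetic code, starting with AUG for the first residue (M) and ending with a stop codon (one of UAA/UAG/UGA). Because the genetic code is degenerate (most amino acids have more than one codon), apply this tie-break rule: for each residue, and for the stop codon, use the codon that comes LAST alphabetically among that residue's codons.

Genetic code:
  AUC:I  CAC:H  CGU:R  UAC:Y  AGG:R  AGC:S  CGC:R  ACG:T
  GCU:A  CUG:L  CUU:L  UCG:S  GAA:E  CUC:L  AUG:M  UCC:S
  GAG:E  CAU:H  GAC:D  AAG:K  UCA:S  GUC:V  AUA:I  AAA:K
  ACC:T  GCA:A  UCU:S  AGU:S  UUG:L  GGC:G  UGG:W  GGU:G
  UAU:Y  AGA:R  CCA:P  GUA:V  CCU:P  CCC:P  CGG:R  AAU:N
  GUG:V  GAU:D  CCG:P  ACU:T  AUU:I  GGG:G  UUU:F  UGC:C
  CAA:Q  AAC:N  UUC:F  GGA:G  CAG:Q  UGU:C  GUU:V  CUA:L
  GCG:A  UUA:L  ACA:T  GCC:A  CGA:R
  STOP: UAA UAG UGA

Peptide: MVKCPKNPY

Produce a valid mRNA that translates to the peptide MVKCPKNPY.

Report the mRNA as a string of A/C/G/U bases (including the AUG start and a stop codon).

Answer: mRNA: AUGGUUAAGUGUCCUAAGAAUCCUUAUUGA

Derivation:
residue 1: M -> AUG (start codon)
residue 2: V codons sorted = GUA,GUC,GUG,GUU -> pick last = GUU
residue 3: K codons sorted = AAA,AAG -> pick last = AAG
residue 4: C codons sorted = UGC,UGU -> pick last = UGU
residue 5: P codons sorted = CCA,CCC,CCG,CCU -> pick last = CCU
residue 6: K codons sorted = AAA,AAG -> pick last = AAG
residue 7: N codons sorted = AAC,AAU -> pick last = AAU
residue 8: P codons sorted = CCA,CCC,CCG,CCU -> pick last = CCU
residue 9: Y codons sorted = UAC,UAU -> pick last = UAU
terminator: stop codons sorted = UAA,UAG,UGA -> pick last = UGA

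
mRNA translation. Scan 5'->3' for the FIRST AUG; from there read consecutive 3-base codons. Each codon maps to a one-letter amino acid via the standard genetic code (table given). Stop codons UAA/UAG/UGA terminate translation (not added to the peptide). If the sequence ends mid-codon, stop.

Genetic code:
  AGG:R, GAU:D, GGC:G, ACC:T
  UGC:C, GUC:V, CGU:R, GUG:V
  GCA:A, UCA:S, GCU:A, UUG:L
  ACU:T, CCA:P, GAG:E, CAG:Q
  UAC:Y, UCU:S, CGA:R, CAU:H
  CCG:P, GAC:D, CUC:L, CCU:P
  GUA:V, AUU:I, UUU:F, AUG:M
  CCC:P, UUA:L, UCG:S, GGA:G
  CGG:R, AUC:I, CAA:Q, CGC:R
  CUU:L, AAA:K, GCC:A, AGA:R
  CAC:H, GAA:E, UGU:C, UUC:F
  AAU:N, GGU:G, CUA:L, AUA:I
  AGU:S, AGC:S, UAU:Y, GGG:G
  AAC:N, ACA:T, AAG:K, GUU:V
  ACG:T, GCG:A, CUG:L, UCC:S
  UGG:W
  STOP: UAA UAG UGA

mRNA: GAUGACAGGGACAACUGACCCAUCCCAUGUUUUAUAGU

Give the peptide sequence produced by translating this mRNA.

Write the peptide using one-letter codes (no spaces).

Answer: MTGTTDPSHVL

Derivation:
start AUG at pos 1
pos 1: AUG -> M; peptide=M
pos 4: ACA -> T; peptide=MT
pos 7: GGG -> G; peptide=MTG
pos 10: ACA -> T; peptide=MTGT
pos 13: ACU -> T; peptide=MTGTT
pos 16: GAC -> D; peptide=MTGTTD
pos 19: CCA -> P; peptide=MTGTTDP
pos 22: UCC -> S; peptide=MTGTTDPS
pos 25: CAU -> H; peptide=MTGTTDPSH
pos 28: GUU -> V; peptide=MTGTTDPSHV
pos 31: UUA -> L; peptide=MTGTTDPSHVL
pos 34: UAG -> STOP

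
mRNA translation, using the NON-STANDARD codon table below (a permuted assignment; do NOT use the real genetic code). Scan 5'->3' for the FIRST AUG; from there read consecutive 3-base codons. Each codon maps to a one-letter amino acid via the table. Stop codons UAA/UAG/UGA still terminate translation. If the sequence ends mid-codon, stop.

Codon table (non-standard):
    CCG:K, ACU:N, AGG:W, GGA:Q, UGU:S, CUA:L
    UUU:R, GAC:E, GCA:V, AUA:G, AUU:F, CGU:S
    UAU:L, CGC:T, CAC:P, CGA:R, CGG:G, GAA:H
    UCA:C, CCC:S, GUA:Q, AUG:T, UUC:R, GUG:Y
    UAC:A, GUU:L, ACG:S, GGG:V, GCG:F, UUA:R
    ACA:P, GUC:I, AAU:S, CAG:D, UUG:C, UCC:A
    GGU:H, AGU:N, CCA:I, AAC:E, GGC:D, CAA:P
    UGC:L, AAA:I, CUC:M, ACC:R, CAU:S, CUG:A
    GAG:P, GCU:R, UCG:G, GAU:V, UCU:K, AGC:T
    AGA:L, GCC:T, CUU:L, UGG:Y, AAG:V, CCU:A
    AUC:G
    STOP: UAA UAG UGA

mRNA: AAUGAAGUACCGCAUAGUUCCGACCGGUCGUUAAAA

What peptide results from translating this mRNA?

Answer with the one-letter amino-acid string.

Answer: TVATGLKRHS

Derivation:
start AUG at pos 1
pos 1: AUG -> T; peptide=T
pos 4: AAG -> V; peptide=TV
pos 7: UAC -> A; peptide=TVA
pos 10: CGC -> T; peptide=TVAT
pos 13: AUA -> G; peptide=TVATG
pos 16: GUU -> L; peptide=TVATGL
pos 19: CCG -> K; peptide=TVATGLK
pos 22: ACC -> R; peptide=TVATGLKR
pos 25: GGU -> H; peptide=TVATGLKRH
pos 28: CGU -> S; peptide=TVATGLKRHS
pos 31: UAA -> STOP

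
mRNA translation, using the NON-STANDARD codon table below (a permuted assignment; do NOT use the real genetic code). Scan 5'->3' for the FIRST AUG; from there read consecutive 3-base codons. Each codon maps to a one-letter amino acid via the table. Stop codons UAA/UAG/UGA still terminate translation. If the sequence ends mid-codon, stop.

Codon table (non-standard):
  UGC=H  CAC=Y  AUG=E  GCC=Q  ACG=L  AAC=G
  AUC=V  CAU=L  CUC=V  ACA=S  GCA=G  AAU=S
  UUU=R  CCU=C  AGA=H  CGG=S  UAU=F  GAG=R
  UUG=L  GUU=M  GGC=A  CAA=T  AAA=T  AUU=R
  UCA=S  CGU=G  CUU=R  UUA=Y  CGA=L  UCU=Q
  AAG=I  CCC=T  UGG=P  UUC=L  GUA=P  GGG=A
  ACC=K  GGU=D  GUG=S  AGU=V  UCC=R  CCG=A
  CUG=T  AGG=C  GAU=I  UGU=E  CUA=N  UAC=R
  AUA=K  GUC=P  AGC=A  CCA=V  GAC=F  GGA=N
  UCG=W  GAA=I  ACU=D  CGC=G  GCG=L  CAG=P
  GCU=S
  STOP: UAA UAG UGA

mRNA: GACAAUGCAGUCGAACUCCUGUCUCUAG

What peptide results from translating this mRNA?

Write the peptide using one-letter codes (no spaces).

start AUG at pos 4
pos 4: AUG -> E; peptide=E
pos 7: CAG -> P; peptide=EP
pos 10: UCG -> W; peptide=EPW
pos 13: AAC -> G; peptide=EPWG
pos 16: UCC -> R; peptide=EPWGR
pos 19: UGU -> E; peptide=EPWGRE
pos 22: CUC -> V; peptide=EPWGREV
pos 25: UAG -> STOP

Answer: EPWGREV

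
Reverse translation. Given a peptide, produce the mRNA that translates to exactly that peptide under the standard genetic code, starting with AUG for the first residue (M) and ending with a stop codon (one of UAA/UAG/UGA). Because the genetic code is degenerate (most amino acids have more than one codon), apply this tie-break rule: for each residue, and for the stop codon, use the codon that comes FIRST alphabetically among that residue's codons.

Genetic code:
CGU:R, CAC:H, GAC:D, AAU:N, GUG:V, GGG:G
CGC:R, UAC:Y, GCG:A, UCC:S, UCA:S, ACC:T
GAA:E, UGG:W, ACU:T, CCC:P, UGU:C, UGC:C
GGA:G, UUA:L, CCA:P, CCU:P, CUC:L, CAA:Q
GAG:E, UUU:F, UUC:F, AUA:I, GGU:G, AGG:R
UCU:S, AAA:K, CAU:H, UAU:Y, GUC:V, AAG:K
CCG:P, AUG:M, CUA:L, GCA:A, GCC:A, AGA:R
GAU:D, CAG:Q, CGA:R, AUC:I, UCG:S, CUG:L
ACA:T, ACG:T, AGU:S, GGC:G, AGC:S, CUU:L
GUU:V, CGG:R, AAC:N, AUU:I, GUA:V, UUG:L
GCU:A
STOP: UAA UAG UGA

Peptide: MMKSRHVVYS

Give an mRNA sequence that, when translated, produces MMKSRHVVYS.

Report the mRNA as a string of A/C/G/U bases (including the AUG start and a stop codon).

Answer: mRNA: AUGAUGAAAAGCAGACACGUAGUAUACAGCUAA

Derivation:
residue 1: M -> AUG (start codon)
residue 2: M -> AUG (only codon)
residue 3: K codons sorted = AAA,AAG -> pick first = AAA
residue 4: S codons sorted = AGC,AGU,UCA,UCC,UCG,UCU -> pick first = AGC
residue 5: R codons sorted = AGA,AGG,CGA,CGC,CGG,CGU -> pick first = AGA
residue 6: H codons sorted = CAC,CAU -> pick first = CAC
residue 7: V codons sorted = GUA,GUC,GUG,GUU -> pick first = GUA
residue 8: V codons sorted = GUA,GUC,GUG,GUU -> pick first = GUA
residue 9: Y codons sorted = UAC,UAU -> pick first = UAC
residue 10: S codons sorted = AGC,AGU,UCA,UCC,UCG,UCU -> pick first = AGC
terminator: stop codons sorted = UAA,UAG,UGA -> pick first = UAA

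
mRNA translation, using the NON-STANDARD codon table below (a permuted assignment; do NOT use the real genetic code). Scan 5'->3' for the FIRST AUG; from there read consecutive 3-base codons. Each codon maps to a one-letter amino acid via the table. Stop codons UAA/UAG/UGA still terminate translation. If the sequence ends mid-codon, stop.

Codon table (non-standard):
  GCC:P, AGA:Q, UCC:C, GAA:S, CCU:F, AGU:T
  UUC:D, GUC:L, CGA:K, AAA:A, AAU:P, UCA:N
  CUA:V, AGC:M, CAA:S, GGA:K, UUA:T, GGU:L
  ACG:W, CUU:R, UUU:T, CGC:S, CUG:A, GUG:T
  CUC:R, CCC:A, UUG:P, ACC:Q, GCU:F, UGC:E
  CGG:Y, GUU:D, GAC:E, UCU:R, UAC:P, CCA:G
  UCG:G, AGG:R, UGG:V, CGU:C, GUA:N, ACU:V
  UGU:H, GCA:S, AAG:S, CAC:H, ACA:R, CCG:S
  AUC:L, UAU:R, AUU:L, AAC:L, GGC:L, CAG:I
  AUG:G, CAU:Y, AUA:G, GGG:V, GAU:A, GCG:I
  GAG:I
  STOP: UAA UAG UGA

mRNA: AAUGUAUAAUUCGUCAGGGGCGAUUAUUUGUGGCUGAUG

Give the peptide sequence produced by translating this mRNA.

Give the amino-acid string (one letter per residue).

start AUG at pos 1
pos 1: AUG -> G; peptide=G
pos 4: UAU -> R; peptide=GR
pos 7: AAU -> P; peptide=GRP
pos 10: UCG -> G; peptide=GRPG
pos 13: UCA -> N; peptide=GRPGN
pos 16: GGG -> V; peptide=GRPGNV
pos 19: GCG -> I; peptide=GRPGNVI
pos 22: AUU -> L; peptide=GRPGNVIL
pos 25: AUU -> L; peptide=GRPGNVILL
pos 28: UGU -> H; peptide=GRPGNVILLH
pos 31: GGC -> L; peptide=GRPGNVILLHL
pos 34: UGA -> STOP

Answer: GRPGNVILLHL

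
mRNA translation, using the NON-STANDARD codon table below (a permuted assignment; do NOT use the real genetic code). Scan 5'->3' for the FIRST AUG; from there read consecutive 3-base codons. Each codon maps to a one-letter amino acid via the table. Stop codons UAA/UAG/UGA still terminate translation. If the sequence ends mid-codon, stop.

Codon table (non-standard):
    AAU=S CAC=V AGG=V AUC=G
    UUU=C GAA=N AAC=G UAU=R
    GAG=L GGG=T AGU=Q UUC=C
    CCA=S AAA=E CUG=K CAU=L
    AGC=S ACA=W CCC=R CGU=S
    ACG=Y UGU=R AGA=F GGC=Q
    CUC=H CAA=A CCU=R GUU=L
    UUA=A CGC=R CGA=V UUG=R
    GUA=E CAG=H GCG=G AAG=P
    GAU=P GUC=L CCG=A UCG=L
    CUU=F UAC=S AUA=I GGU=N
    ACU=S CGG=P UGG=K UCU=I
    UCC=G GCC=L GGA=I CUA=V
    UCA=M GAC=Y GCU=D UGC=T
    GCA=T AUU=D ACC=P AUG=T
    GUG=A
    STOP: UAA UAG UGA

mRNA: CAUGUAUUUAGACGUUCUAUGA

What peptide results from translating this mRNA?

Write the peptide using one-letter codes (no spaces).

Answer: TRAYLV

Derivation:
start AUG at pos 1
pos 1: AUG -> T; peptide=T
pos 4: UAU -> R; peptide=TR
pos 7: UUA -> A; peptide=TRA
pos 10: GAC -> Y; peptide=TRAY
pos 13: GUU -> L; peptide=TRAYL
pos 16: CUA -> V; peptide=TRAYLV
pos 19: UGA -> STOP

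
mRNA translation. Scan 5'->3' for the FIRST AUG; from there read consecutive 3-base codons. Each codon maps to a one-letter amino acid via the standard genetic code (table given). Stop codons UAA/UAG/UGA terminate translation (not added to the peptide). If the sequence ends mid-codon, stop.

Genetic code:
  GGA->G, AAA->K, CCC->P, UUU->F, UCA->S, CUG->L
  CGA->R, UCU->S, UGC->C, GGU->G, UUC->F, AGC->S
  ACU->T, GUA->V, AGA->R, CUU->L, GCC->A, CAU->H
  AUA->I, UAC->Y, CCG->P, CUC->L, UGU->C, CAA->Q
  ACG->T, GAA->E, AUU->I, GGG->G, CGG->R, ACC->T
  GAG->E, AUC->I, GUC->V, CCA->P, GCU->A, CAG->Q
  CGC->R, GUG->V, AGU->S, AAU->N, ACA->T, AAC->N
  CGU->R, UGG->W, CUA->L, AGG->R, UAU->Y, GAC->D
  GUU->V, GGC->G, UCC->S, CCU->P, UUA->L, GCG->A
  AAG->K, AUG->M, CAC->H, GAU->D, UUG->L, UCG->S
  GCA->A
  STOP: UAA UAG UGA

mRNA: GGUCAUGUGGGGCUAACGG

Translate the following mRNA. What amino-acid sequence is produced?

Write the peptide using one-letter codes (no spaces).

Answer: MWG

Derivation:
start AUG at pos 4
pos 4: AUG -> M; peptide=M
pos 7: UGG -> W; peptide=MW
pos 10: GGC -> G; peptide=MWG
pos 13: UAA -> STOP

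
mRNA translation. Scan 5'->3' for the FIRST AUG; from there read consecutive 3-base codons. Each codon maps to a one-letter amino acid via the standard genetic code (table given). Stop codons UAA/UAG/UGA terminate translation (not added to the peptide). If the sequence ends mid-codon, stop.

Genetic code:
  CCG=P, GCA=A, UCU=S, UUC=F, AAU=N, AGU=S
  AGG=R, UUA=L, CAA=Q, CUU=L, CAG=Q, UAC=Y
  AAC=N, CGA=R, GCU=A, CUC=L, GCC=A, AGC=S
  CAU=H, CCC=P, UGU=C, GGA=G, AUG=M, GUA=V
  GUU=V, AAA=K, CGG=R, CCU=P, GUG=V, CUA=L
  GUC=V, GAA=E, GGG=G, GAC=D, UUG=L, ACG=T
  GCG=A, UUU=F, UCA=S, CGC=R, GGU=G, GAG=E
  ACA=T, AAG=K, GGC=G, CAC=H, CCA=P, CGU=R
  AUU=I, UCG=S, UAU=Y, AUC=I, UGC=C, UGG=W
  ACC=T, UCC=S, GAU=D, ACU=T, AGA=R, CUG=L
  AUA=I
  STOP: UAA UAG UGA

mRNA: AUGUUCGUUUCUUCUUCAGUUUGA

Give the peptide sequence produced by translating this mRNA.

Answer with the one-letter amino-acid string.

start AUG at pos 0
pos 0: AUG -> M; peptide=M
pos 3: UUC -> F; peptide=MF
pos 6: GUU -> V; peptide=MFV
pos 9: UCU -> S; peptide=MFVS
pos 12: UCU -> S; peptide=MFVSS
pos 15: UCA -> S; peptide=MFVSSS
pos 18: GUU -> V; peptide=MFVSSSV
pos 21: UGA -> STOP

Answer: MFVSSSV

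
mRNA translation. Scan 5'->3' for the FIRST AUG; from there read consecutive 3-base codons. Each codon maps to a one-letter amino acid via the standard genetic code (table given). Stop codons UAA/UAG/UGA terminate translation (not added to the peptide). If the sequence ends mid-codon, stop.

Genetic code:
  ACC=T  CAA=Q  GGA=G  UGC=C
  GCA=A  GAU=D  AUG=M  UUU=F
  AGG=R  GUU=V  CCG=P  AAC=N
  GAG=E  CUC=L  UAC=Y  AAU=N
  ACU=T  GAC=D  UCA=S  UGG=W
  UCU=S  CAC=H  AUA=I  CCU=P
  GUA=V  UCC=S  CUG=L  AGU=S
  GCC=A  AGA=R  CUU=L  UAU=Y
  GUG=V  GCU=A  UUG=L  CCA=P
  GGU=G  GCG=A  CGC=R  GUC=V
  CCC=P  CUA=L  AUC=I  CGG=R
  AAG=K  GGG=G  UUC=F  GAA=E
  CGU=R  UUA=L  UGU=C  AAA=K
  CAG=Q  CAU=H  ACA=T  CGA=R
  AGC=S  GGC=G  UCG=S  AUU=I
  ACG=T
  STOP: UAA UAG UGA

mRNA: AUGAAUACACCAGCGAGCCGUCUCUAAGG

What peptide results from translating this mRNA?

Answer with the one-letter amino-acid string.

Answer: MNTPASRL

Derivation:
start AUG at pos 0
pos 0: AUG -> M; peptide=M
pos 3: AAU -> N; peptide=MN
pos 6: ACA -> T; peptide=MNT
pos 9: CCA -> P; peptide=MNTP
pos 12: GCG -> A; peptide=MNTPA
pos 15: AGC -> S; peptide=MNTPAS
pos 18: CGU -> R; peptide=MNTPASR
pos 21: CUC -> L; peptide=MNTPASRL
pos 24: UAA -> STOP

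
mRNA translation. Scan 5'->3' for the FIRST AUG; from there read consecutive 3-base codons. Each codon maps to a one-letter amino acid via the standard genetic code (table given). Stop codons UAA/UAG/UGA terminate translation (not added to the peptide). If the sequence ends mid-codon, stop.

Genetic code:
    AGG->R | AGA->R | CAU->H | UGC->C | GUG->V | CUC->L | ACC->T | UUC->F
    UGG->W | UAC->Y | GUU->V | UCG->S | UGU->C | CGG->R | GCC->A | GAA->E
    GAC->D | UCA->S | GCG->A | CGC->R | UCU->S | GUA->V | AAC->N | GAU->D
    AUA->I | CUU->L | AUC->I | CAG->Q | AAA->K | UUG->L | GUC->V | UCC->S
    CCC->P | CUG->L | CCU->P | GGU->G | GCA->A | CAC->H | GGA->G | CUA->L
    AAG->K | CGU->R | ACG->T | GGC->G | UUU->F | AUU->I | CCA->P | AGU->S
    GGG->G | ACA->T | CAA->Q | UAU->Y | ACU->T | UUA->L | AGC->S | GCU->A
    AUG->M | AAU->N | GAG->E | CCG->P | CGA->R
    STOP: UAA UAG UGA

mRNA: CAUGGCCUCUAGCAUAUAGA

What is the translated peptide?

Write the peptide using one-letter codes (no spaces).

start AUG at pos 1
pos 1: AUG -> M; peptide=M
pos 4: GCC -> A; peptide=MA
pos 7: UCU -> S; peptide=MAS
pos 10: AGC -> S; peptide=MASS
pos 13: AUA -> I; peptide=MASSI
pos 16: UAG -> STOP

Answer: MASSI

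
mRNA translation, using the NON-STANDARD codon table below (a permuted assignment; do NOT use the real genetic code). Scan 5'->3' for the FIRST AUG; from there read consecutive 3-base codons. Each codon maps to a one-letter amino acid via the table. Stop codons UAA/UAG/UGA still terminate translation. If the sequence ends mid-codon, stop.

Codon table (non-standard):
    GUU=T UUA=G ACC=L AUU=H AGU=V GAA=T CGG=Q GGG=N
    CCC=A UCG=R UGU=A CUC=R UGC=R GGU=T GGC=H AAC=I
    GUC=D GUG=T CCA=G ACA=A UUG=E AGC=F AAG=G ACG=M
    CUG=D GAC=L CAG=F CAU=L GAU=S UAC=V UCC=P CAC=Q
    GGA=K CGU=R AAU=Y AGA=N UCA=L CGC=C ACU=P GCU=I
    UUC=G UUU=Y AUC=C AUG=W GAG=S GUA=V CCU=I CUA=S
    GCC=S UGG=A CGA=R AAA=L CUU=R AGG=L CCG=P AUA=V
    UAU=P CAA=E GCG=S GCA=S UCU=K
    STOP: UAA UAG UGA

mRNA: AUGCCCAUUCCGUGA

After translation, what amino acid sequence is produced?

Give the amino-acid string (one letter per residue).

start AUG at pos 0
pos 0: AUG -> W; peptide=W
pos 3: CCC -> A; peptide=WA
pos 6: AUU -> H; peptide=WAH
pos 9: CCG -> P; peptide=WAHP
pos 12: UGA -> STOP

Answer: WAHP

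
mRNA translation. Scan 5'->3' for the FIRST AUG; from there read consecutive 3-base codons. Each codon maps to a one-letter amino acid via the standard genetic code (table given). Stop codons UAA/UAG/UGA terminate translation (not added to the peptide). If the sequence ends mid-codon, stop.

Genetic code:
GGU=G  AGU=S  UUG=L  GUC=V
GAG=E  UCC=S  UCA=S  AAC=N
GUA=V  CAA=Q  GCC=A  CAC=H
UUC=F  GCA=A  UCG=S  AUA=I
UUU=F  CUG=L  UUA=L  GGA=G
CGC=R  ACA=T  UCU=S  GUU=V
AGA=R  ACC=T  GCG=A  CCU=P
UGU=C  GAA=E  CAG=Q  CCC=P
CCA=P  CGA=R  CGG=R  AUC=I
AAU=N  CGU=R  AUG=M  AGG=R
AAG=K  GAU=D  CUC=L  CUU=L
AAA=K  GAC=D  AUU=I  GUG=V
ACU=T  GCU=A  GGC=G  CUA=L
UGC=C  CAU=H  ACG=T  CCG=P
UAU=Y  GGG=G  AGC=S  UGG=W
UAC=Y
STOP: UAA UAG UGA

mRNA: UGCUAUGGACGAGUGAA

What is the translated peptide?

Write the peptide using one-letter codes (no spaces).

Answer: MDE

Derivation:
start AUG at pos 4
pos 4: AUG -> M; peptide=M
pos 7: GAC -> D; peptide=MD
pos 10: GAG -> E; peptide=MDE
pos 13: UGA -> STOP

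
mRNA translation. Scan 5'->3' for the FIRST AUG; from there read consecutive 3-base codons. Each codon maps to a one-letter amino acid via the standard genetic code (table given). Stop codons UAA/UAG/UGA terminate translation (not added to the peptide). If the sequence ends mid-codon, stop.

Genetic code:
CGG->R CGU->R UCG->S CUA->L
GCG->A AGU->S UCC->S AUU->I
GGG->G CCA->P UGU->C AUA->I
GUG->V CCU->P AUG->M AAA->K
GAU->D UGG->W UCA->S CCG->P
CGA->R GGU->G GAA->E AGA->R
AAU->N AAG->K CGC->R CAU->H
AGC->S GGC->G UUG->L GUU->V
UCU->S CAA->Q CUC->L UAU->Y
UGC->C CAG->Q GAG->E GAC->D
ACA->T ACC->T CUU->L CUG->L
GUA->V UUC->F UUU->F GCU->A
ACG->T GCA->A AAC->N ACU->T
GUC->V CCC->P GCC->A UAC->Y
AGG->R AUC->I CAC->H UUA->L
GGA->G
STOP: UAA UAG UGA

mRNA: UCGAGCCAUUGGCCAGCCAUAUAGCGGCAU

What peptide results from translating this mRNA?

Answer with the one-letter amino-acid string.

no AUG start codon found

Answer: (empty: no AUG start codon)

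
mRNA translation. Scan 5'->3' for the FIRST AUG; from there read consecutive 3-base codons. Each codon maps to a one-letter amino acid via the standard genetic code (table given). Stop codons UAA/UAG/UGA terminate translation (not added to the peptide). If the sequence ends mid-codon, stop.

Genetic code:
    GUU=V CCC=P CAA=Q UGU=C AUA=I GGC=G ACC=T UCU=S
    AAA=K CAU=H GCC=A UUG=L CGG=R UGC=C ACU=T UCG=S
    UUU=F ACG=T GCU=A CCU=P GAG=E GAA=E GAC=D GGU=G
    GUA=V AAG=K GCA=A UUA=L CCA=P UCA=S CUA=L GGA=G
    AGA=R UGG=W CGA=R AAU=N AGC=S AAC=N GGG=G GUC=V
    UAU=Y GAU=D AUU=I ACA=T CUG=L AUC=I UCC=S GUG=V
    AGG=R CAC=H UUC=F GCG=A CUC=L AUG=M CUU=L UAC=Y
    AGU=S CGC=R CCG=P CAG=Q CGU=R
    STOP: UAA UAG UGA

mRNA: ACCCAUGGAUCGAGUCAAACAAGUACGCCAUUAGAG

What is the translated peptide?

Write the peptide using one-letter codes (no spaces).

start AUG at pos 4
pos 4: AUG -> M; peptide=M
pos 7: GAU -> D; peptide=MD
pos 10: CGA -> R; peptide=MDR
pos 13: GUC -> V; peptide=MDRV
pos 16: AAA -> K; peptide=MDRVK
pos 19: CAA -> Q; peptide=MDRVKQ
pos 22: GUA -> V; peptide=MDRVKQV
pos 25: CGC -> R; peptide=MDRVKQVR
pos 28: CAU -> H; peptide=MDRVKQVRH
pos 31: UAG -> STOP

Answer: MDRVKQVRH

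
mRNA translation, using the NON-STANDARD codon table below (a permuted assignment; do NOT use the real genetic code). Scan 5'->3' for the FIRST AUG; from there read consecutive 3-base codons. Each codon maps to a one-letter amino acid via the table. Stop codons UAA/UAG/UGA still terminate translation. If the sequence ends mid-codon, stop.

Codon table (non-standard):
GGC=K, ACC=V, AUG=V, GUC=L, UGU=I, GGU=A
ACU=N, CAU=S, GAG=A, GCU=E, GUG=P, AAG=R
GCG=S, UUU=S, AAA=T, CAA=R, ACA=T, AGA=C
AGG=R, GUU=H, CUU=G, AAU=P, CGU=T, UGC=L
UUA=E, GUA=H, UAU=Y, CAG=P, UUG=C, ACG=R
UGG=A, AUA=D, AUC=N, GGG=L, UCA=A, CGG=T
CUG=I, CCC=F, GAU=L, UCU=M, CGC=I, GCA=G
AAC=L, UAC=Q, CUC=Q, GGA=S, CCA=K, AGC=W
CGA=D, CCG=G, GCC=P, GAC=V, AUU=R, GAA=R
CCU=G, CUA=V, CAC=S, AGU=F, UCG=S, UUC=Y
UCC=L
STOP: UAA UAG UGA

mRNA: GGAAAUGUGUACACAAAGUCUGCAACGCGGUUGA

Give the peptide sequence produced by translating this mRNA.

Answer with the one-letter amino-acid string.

start AUG at pos 4
pos 4: AUG -> V; peptide=V
pos 7: UGU -> I; peptide=VI
pos 10: ACA -> T; peptide=VIT
pos 13: CAA -> R; peptide=VITR
pos 16: AGU -> F; peptide=VITRF
pos 19: CUG -> I; peptide=VITRFI
pos 22: CAA -> R; peptide=VITRFIR
pos 25: CGC -> I; peptide=VITRFIRI
pos 28: GGU -> A; peptide=VITRFIRIA
pos 31: UGA -> STOP

Answer: VITRFIRIA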